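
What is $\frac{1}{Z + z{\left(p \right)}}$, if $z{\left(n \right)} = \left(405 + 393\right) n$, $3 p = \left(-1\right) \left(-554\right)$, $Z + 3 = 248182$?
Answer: $\frac{1}{395543} \approx 2.5282 \cdot 10^{-6}$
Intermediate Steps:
$Z = 248179$ ($Z = -3 + 248182 = 248179$)
$p = \frac{554}{3}$ ($p = \frac{\left(-1\right) \left(-554\right)}{3} = \frac{1}{3} \cdot 554 = \frac{554}{3} \approx 184.67$)
$z{\left(n \right)} = 798 n$
$\frac{1}{Z + z{\left(p \right)}} = \frac{1}{248179 + 798 \cdot \frac{554}{3}} = \frac{1}{248179 + 147364} = \frac{1}{395543}$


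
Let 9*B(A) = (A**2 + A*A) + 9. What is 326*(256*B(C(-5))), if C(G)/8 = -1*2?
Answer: 43480576/9 ≈ 4.8312e+6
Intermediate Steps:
C(G) = -16 (C(G) = 8*(-1*2) = 8*(-2) = -16)
B(A) = 1 + 2*A**2/9 (B(A) = ((A**2 + A*A) + 9)/9 = ((A**2 + A**2) + 9)/9 = (2*A**2 + 9)/9 = (9 + 2*A**2)/9 = 1 + 2*A**2/9)
326*(256*B(C(-5))) = 326*(256*(1 + (2/9)*(-16)**2)) = 326*(256*(1 + (2/9)*256)) = 326*(256*(1 + 512/9)) = 326*(256*(521/9)) = 326*(133376/9) = 43480576/9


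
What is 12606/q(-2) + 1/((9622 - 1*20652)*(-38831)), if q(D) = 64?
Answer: 1349806138411/6852894880 ≈ 196.97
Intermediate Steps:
12606/q(-2) + 1/((9622 - 1*20652)*(-38831)) = 12606/64 + 1/((9622 - 1*20652)*(-38831)) = 12606*(1/64) - 1/38831/(9622 - 20652) = 6303/32 - 1/38831/(-11030) = 6303/32 - 1/11030*(-1/38831) = 6303/32 + 1/428305930 = 1349806138411/6852894880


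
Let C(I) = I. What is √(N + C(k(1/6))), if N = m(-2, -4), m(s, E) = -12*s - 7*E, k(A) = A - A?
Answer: 2*√13 ≈ 7.2111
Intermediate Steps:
k(A) = 0
N = 52 (N = -12*(-2) - 7*(-4) = 24 + 28 = 52)
√(N + C(k(1/6))) = √(52 + 0) = √52 = 2*√13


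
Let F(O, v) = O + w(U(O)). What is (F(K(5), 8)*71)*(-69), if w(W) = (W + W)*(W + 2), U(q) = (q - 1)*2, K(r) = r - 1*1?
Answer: -489900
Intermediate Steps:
K(r) = -1 + r (K(r) = r - 1 = -1 + r)
U(q) = -2 + 2*q (U(q) = (-1 + q)*2 = -2 + 2*q)
w(W) = 2*W*(2 + W) (w(W) = (2*W)*(2 + W) = 2*W*(2 + W))
F(O, v) = O + 4*O*(-2 + 2*O) (F(O, v) = O + 2*(-2 + 2*O)*(2 + (-2 + 2*O)) = O + 2*(-2 + 2*O)*(2*O) = O + 4*O*(-2 + 2*O))
(F(K(5), 8)*71)*(-69) = (((-1 + 5)*(-7 + 8*(-1 + 5)))*71)*(-69) = ((4*(-7 + 8*4))*71)*(-69) = ((4*(-7 + 32))*71)*(-69) = ((4*25)*71)*(-69) = (100*71)*(-69) = 7100*(-69) = -489900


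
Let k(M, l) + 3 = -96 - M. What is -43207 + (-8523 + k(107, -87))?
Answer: -51936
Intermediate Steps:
k(M, l) = -99 - M (k(M, l) = -3 + (-96 - M) = -99 - M)
-43207 + (-8523 + k(107, -87)) = -43207 + (-8523 + (-99 - 1*107)) = -43207 + (-8523 + (-99 - 107)) = -43207 + (-8523 - 206) = -43207 - 8729 = -51936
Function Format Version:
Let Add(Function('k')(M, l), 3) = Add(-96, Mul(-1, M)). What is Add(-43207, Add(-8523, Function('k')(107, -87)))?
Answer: -51936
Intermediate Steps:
Function('k')(M, l) = Add(-99, Mul(-1, M)) (Function('k')(M, l) = Add(-3, Add(-96, Mul(-1, M))) = Add(-99, Mul(-1, M)))
Add(-43207, Add(-8523, Function('k')(107, -87))) = Add(-43207, Add(-8523, Add(-99, Mul(-1, 107)))) = Add(-43207, Add(-8523, Add(-99, -107))) = Add(-43207, Add(-8523, -206)) = Add(-43207, -8729) = -51936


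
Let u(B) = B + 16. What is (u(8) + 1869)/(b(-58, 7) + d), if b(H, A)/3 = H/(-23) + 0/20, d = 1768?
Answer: 43539/40838 ≈ 1.0661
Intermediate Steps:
b(H, A) = -3*H/23 (b(H, A) = 3*(H/(-23) + 0/20) = 3*(H*(-1/23) + 0*(1/20)) = 3*(-H/23 + 0) = 3*(-H/23) = -3*H/23)
u(B) = 16 + B
(u(8) + 1869)/(b(-58, 7) + d) = ((16 + 8) + 1869)/(-3/23*(-58) + 1768) = (24 + 1869)/(174/23 + 1768) = 1893/(40838/23) = 1893*(23/40838) = 43539/40838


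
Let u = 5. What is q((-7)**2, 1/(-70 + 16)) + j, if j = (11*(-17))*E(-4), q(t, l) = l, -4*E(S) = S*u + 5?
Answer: -75737/108 ≈ -701.27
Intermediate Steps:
E(S) = -5/4 - 5*S/4 (E(S) = -(S*5 + 5)/4 = -(5*S + 5)/4 = -(5 + 5*S)/4 = -5/4 - 5*S/4)
j = -2805/4 (j = (11*(-17))*(-5/4 - 5/4*(-4)) = -187*(-5/4 + 5) = -187*15/4 = -2805/4 ≈ -701.25)
q((-7)**2, 1/(-70 + 16)) + j = 1/(-70 + 16) - 2805/4 = 1/(-54) - 2805/4 = -1/54 - 2805/4 = -75737/108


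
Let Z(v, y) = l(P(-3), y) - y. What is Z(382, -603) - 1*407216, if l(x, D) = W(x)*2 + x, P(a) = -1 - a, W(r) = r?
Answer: -406607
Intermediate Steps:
l(x, D) = 3*x (l(x, D) = x*2 + x = 2*x + x = 3*x)
Z(v, y) = 6 - y (Z(v, y) = 3*(-1 - 1*(-3)) - y = 3*(-1 + 3) - y = 3*2 - y = 6 - y)
Z(382, -603) - 1*407216 = (6 - 1*(-603)) - 1*407216 = (6 + 603) - 407216 = 609 - 407216 = -406607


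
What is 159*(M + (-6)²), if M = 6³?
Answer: 40068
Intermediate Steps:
M = 216
159*(M + (-6)²) = 159*(216 + (-6)²) = 159*(216 + 36) = 159*252 = 40068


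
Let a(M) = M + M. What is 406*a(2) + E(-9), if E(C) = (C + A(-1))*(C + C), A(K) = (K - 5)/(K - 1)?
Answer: 1732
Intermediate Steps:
a(M) = 2*M
A(K) = (-5 + K)/(-1 + K)
E(C) = 2*C*(3 + C) (E(C) = (C + (-5 - 1)/(-1 - 1))*(C + C) = (C - 6/(-2))*(2*C) = (C - 1/2*(-6))*(2*C) = (C + 3)*(2*C) = (3 + C)*(2*C) = 2*C*(3 + C))
406*a(2) + E(-9) = 406*(2*2) + 2*(-9)*(3 - 9) = 406*4 + 2*(-9)*(-6) = 1624 + 108 = 1732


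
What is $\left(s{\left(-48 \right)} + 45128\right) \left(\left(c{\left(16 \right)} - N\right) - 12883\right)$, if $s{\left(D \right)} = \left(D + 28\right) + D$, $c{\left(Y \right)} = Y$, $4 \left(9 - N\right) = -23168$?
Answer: $-841180080$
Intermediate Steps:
$N = 5801$ ($N = 9 - -5792 = 9 + 5792 = 5801$)
$s{\left(D \right)} = 28 + 2 D$ ($s{\left(D \right)} = \left(28 + D\right) + D = 28 + 2 D$)
$\left(s{\left(-48 \right)} + 45128\right) \left(\left(c{\left(16 \right)} - N\right) - 12883\right) = \left(\left(28 + 2 \left(-48\right)\right) + 45128\right) \left(\left(16 - 5801\right) - 12883\right) = \left(\left(28 - 96\right) + 45128\right) \left(\left(16 - 5801\right) - 12883\right) = \left(-68 + 45128\right) \left(-5785 - 12883\right) = 45060 \left(-18668\right) = -841180080$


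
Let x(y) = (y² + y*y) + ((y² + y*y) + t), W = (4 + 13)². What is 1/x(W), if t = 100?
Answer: 1/334184 ≈ 2.9924e-6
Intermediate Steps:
W = 289 (W = 17² = 289)
x(y) = 100 + 4*y² (x(y) = (y² + y*y) + ((y² + y*y) + 100) = (y² + y²) + ((y² + y²) + 100) = 2*y² + (2*y² + 100) = 2*y² + (100 + 2*y²) = 100 + 4*y²)
1/x(W) = 1/(100 + 4*289²) = 1/(100 + 4*83521) = 1/(100 + 334084) = 1/334184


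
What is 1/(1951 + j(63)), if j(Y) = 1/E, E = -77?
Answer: 77/150226 ≈ 0.00051256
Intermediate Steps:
j(Y) = -1/77 (j(Y) = 1/(-77) = -1/77)
1/(1951 + j(63)) = 1/(1951 - 1/77) = 1/(150226/77) = 77/150226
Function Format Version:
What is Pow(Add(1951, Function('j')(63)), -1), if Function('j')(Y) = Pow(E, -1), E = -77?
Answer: Rational(77, 150226) ≈ 0.00051256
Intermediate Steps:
Function('j')(Y) = Rational(-1, 77) (Function('j')(Y) = Pow(-77, -1) = Rational(-1, 77))
Pow(Add(1951, Function('j')(63)), -1) = Pow(Add(1951, Rational(-1, 77)), -1) = Pow(Rational(150226, 77), -1) = Rational(77, 150226)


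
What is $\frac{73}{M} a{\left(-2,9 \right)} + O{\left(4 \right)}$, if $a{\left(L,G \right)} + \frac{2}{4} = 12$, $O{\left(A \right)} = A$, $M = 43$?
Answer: $\frac{2023}{86} \approx 23.523$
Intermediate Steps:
$a{\left(L,G \right)} = \frac{23}{2}$ ($a{\left(L,G \right)} = - \frac{1}{2} + 12 = \frac{23}{2}$)
$\frac{73}{M} a{\left(-2,9 \right)} + O{\left(4 \right)} = \frac{73}{43} \cdot \frac{23}{2} + 4 = \frac{1679}{86} + 4 = \frac{2023}{86}$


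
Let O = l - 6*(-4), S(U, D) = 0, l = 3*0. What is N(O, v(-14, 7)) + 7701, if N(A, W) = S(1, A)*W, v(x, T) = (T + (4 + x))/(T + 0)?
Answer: 7701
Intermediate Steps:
v(x, T) = (4 + T + x)/T
l = 0
O = 24 (O = 0 - 6*(-4) = 0 + 24 = 24)
N(A, W) = 0 (N(A, W) = 0*W = 0)
N(O, v(-14, 7)) + 7701 = 0 + 7701 = 7701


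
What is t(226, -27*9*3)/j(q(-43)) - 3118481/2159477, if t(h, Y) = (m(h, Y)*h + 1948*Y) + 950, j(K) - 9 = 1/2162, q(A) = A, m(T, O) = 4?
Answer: -6621515044900991/42021262943 ≈ -1.5758e+5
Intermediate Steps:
j(K) = 19459/2162 (j(K) = 9 + 1/2162 = 19459/2162)
t(h, Y) = 950 + 4*h + 1948*Y (t(h, Y) = (4*h + 1948*Y) + 950 = 950 + 4*h + 1948*Y)
t(226, -27*9*3)/j(q(-43)) - 3118481/2159477 = (950 + 4*226 + 1948*(-27*9*3))/(19459/2162) - 3118481/2159477 = (950 + 904 + 1948*(-243*3))*(2162/19459) - 3118481*1/2159477 = (950 + 904 + 1948*(-729))*(2162/19459) - 3118481/2159477 = (950 + 904 - 1420092)*(2162/19459) - 3118481/2159477 = -1418238*2162/19459 - 3118481/2159477 = -3066230556/19459 - 3118481/2159477 = -6621515044900991/42021262943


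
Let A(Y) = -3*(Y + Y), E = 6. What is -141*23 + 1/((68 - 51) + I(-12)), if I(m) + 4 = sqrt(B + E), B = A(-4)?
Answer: -450764/139 - sqrt(30)/139 ≈ -3242.9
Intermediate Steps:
A(Y) = -6*Y
B = 24 (B = -6*(-4) = 24)
I(m) = -4 + sqrt(30) (I(m) = -4 + sqrt(24 + 6) = -4 + sqrt(30))
-141*23 + 1/((68 - 51) + I(-12)) = -141*23 + 1/((68 - 51) + (-4 + sqrt(30))) = -3243 + 1/(17 + (-4 + sqrt(30))) = -3243 + 1/(13 + sqrt(30))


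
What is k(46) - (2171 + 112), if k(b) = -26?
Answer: -2309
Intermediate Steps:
k(46) - (2171 + 112) = -26 - (2171 + 112) = -26 - 1*2283 = -26 - 2283 = -2309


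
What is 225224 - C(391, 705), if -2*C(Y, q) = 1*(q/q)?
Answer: 450449/2 ≈ 2.2522e+5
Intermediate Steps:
C(Y, q) = -½ (C(Y, q) = -q/q/2 = -1/2 = -½*1 = -½)
225224 - C(391, 705) = 225224 - 1*(-½) = 225224 + ½ = 450449/2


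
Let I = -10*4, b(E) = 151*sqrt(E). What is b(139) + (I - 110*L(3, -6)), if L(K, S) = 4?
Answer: -480 + 151*sqrt(139) ≈ 1300.3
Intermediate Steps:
I = -40
b(139) + (I - 110*L(3, -6)) = 151*sqrt(139) + (-40 - 110*4) = 151*sqrt(139) + (-40 - 440) = 151*sqrt(139) - 480 = -480 + 151*sqrt(139)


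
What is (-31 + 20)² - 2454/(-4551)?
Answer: 184375/1517 ≈ 121.54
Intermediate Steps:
(-31 + 20)² - 2454/(-4551) = (-11)² - 2454*(-1/4551) = 121 + 818/1517 = 184375/1517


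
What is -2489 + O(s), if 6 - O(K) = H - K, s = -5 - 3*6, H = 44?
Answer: -2550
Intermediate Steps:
s = -23 (s = -5 - 18 = -23)
O(K) = -38 + K (O(K) = 6 - (44 - K) = 6 + (-44 + K) = -38 + K)
-2489 + O(s) = -2489 + (-38 - 23) = -2489 - 61 = -2550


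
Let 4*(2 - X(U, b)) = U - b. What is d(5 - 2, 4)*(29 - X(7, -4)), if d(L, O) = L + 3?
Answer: 357/2 ≈ 178.50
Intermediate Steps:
d(L, O) = 3 + L
X(U, b) = 2 - U/4 + b/4 (X(U, b) = 2 - (U - b)/4 = 2 + (-U/4 + b/4) = 2 - U/4 + b/4)
d(5 - 2, 4)*(29 - X(7, -4)) = (3 + (5 - 2))*(29 - (2 - 1/4*7 + (1/4)*(-4))) = (3 + 3)*(29 - (2 - 7/4 - 1)) = 6*(29 - 1*(-3/4)) = 6*(29 + 3/4) = 6*(119/4) = 357/2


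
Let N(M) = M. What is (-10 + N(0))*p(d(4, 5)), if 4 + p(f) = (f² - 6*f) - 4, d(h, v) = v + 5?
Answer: -320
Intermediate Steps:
d(h, v) = 5 + v
p(f) = -8 + f² - 6*f (p(f) = -4 + ((f² - 6*f) - 4) = -4 + (-4 + f² - 6*f) = -8 + f² - 6*f)
(-10 + N(0))*p(d(4, 5)) = (-10 + 0)*(-8 + (5 + 5)² - 6*(5 + 5)) = -10*(-8 + 10² - 6*10) = -10*(-8 + 100 - 60) = -10*32 = -320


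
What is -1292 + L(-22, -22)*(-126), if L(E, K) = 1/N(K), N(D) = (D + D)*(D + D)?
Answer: -1250719/968 ≈ -1292.1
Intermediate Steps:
N(D) = 4*D**2 (N(D) = (2*D)*(2*D) = 4*D**2)
L(E, K) = 1/(4*K**2)
-1292 + L(-22, -22)*(-126) = -1292 + ((1/4)/(-22)**2)*(-126) = -1292 + ((1/4)*(1/484))*(-126) = -1292 + (1/1936)*(-126) = -1292 - 63/968 = -1250719/968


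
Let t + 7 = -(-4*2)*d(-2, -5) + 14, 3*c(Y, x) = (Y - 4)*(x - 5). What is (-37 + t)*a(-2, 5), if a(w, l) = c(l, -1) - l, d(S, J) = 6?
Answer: -126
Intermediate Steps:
c(Y, x) = (-5 + x)*(-4 + Y)/3 (c(Y, x) = ((Y - 4)*(x - 5))/3 = ((-4 + Y)*(-5 + x))/3 = ((-5 + x)*(-4 + Y))/3 = (-5 + x)*(-4 + Y)/3)
a(w, l) = 8 - 3*l (a(w, l) = (20/3 - 5*l/3 - 4/3*(-1) + (⅓)*l*(-1)) - l = (20/3 - 5*l/3 + 4/3 - l/3) - l = (8 - 2*l) - l = 8 - 3*l)
t = 55 (t = -7 + (-(-4*2)*6 + 14) = -7 + (-(-8)*6 + 14) = -7 + (-1*(-48) + 14) = -7 + (48 + 14) = -7 + 62 = 55)
(-37 + t)*a(-2, 5) = (-37 + 55)*(8 - 3*5) = 18*(8 - 15) = 18*(-7) = -126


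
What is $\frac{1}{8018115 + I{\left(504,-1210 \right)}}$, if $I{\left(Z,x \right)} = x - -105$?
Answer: $\frac{1}{8017010} \approx 1.2473 \cdot 10^{-7}$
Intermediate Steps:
$I{\left(Z,x \right)} = 105 + x$ ($I{\left(Z,x \right)} = x + 105 = 105 + x$)
$\frac{1}{8018115 + I{\left(504,-1210 \right)}} = \frac{1}{8018115 + \left(105 - 1210\right)} = \frac{1}{8018115 - 1105} = \frac{1}{8017010}$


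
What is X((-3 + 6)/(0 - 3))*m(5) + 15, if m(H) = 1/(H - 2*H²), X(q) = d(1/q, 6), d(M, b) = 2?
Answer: 673/45 ≈ 14.956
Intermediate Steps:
X(q) = 2
X((-3 + 6)/(0 - 3))*m(5) + 15 = 2*(-1/(5*(-1 + 2*5))) + 15 = 2*(-1*⅕/(-1 + 10)) + 15 = 2*(-1*⅕/9) + 15 = 2*(-1*⅕*⅑) + 15 = 2*(-1/45) + 15 = -2/45 + 15 = 673/45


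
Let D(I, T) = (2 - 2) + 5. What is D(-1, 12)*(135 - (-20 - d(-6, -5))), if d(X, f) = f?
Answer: 750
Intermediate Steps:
D(I, T) = 5 (D(I, T) = 0 + 5 = 5)
D(-1, 12)*(135 - (-20 - d(-6, -5))) = 5*(135 - (-20 - 1*(-5))) = 5*(135 - (-20 + 5)) = 5*(135 - 1*(-15)) = 5*(135 + 15) = 5*150 = 750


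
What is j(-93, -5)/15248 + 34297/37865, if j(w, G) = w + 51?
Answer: 260685163/288682760 ≈ 0.90302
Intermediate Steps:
j(w, G) = 51 + w
j(-93, -5)/15248 + 34297/37865 = (51 - 93)/15248 + 34297/37865 = -42*1/15248 + 34297*(1/37865) = -21/7624 + 34297/37865 = 260685163/288682760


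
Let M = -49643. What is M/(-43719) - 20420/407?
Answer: -872537279/17793633 ≈ -49.036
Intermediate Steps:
M/(-43719) - 20420/407 = -49643/(-43719) - 20420/407 = -49643*(-1/43719) - 20420*1/407 = 49643/43719 - 20420/407 = -872537279/17793633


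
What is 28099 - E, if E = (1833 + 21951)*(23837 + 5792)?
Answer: -704668037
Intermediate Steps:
E = 704696136 (E = 23784*29629 = 704696136)
28099 - E = 28099 - 1*704696136 = 28099 - 704696136 = -704668037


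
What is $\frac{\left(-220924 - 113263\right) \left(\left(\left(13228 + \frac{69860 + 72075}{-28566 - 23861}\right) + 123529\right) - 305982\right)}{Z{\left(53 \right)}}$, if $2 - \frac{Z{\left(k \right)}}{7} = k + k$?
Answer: $- \frac{211781487159205}{2726204} \approx -7.7684 \cdot 10^{7}$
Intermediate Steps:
$Z{\left(k \right)} = 14 - 14 k$ ($Z{\left(k \right)} = 14 - 7 \left(k + k\right) = 14 - 7 \cdot 2 k = 14 - 14 k$)
$\frac{\left(-220924 - 113263\right) \left(\left(\left(13228 + \frac{69860 + 72075}{-28566 - 23861}\right) + 123529\right) - 305982\right)}{Z{\left(53 \right)}} = \frac{\left(-220924 - 113263\right) \left(\left(\left(13228 + \frac{69860 + 72075}{-28566 - 23861}\right) + 123529\right) - 305982\right)}{14 - 742} = \frac{\left(-334187\right) \left(\left(\left(13228 + \frac{141935}{-52427}\right) + 123529\right) - 305982\right)}{14 - 742} = \frac{\left(-334187\right) \left(\left(\left(13228 + 141935 \left(- \frac{1}{52427}\right)\right) + 123529\right) - 305982\right)}{-728} = - 334187 \left(\left(\left(13228 - \frac{141935}{52427}\right) + 123529\right) - 305982\right) \left(- \frac{1}{728}\right) = - 334187 \left(\left(\frac{693362421}{52427} + 123529\right) - 305982\right) \left(- \frac{1}{728}\right) = - 334187 \left(\frac{7169617304}{52427} - 305982\right) \left(- \frac{1}{728}\right) = \left(-334187\right) \left(- \frac{8872101010}{52427}\right) \left(- \frac{1}{728}\right) = \frac{2964940820228870}{52427} \left(- \frac{1}{728}\right) = - \frac{211781487159205}{2726204}$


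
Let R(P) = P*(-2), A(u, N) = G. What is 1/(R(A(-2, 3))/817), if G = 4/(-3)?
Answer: 2451/8 ≈ 306.38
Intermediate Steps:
G = -4/3 (G = 4*(-1/3) = -4/3 ≈ -1.3333)
A(u, N) = -4/3
R(P) = -2*P
1/(R(A(-2, 3))/817) = 1/(-2*(-4/3)/817) = 1/((8/3)*(1/817)) = 1/(8/2451) = 2451/8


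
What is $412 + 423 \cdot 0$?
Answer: $412$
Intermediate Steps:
$412 + 423 \cdot 0 = 412 + 0 = 412$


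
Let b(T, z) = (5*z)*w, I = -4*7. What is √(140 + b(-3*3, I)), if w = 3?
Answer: 2*I*√70 ≈ 16.733*I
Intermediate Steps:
I = -28
b(T, z) = 15*z (b(T, z) = (5*z)*3 = 15*z)
√(140 + b(-3*3, I)) = √(140 + 15*(-28)) = √(140 - 420) = √(-280) = 2*I*√70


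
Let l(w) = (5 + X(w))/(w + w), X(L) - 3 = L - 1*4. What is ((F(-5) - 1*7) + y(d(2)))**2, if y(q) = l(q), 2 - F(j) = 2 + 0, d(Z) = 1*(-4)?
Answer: 49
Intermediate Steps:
d(Z) = -4
F(j) = 0 (F(j) = 2 - (2 + 0) = 2 - 1*2 = 2 - 2 = 0)
X(L) = -1 + L (X(L) = 3 + (L - 1*4) = 3 + (L - 4) = 3 + (-4 + L) = -1 + L)
l(w) = (4 + w)/(2*w) (l(w) = (5 + (-1 + w))/(w + w) = (4 + w)/((2*w)) = (4 + w)*(1/(2*w)) = (4 + w)/(2*w))
y(q) = (4 + q)/(2*q)
((F(-5) - 1*7) + y(d(2)))**2 = ((0 - 1*7) + (1/2)*(4 - 4)/(-4))**2 = ((0 - 7) + (1/2)*(-1/4)*0)**2 = (-7 + 0)**2 = (-7)**2 = 49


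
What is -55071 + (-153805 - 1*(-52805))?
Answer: -156071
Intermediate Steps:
-55071 + (-153805 - 1*(-52805)) = -55071 + (-153805 + 52805) = -55071 - 101000 = -156071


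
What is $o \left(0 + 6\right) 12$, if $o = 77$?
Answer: $5544$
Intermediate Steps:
$o \left(0 + 6\right) 12 = 77 \left(0 + 6\right) 12 = 77 \cdot 6 \cdot 12 = 77 \cdot 72 = 5544$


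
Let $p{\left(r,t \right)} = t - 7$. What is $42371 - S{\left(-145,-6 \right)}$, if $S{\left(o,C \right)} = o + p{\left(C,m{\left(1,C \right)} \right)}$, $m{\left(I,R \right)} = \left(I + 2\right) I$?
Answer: $42520$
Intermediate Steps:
$m{\left(I,R \right)} = I \left(2 + I\right)$ ($m{\left(I,R \right)} = \left(2 + I\right) I = I \left(2 + I\right)$)
$p{\left(r,t \right)} = -7 + t$ ($p{\left(r,t \right)} = t - 7 = -7 + t$)
$S{\left(o,C \right)} = -4 + o$ ($S{\left(o,C \right)} = o - \left(7 - \left(2 + 1\right)\right) = o + \left(-7 + 1 \cdot 3\right) = o + \left(-7 + 3\right) = o - 4 = -4 + o$)
$42371 - S{\left(-145,-6 \right)} = 42371 - \left(-4 - 145\right) = 42371 - -149 = 42371 + 149 = 42520$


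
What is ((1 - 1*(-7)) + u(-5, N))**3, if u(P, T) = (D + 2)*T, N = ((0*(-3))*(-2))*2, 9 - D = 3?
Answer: 512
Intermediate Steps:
D = 6 (D = 9 - 1*3 = 9 - 3 = 6)
N = 0 (N = (0*(-2))*2 = 0*2 = 0)
u(P, T) = 8*T (u(P, T) = (6 + 2)*T = 8*T)
((1 - 1*(-7)) + u(-5, N))**3 = ((1 - 1*(-7)) + 8*0)**3 = ((1 + 7) + 0)**3 = (8 + 0)**3 = 8**3 = 512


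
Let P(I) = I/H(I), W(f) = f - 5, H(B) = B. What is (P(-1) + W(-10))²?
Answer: 196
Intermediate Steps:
W(f) = -5 + f
P(I) = 1 (P(I) = I/I = 1)
(P(-1) + W(-10))² = (1 + (-5 - 10))² = (1 - 15)² = (-14)² = 196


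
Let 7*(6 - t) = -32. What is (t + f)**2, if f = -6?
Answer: 1024/49 ≈ 20.898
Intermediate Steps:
t = 74/7 (t = 6 - 1/7*(-32) = 6 + 32/7 = 74/7 ≈ 10.571)
(t + f)**2 = (74/7 - 6)**2 = (32/7)**2 = 1024/49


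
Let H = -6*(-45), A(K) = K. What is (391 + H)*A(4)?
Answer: 2644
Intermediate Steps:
H = 270
(391 + H)*A(4) = (391 + 270)*4 = 661*4 = 2644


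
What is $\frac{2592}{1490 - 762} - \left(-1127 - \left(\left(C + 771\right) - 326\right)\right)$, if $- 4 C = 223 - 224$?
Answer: $\frac{573595}{364} \approx 1575.8$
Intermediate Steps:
$C = \frac{1}{4}$ ($C = - \frac{223 - 224}{4} = \left(- \frac{1}{4}\right) \left(-1\right) = \frac{1}{4} \approx 0.25$)
$\frac{2592}{1490 - 762} - \left(-1127 - \left(\left(C + 771\right) - 326\right)\right) = \frac{2592}{1490 - 762} - \left(-1127 - \left(\left(\frac{1}{4} + 771\right) - 326\right)\right) = \frac{2592}{1490 - 762} - \left(-1127 - \left(\frac{3085}{4} - 326\right)\right) = \frac{2592}{728} - \left(-1127 - \frac{1781}{4}\right) = 2592 \cdot \frac{1}{728} - \left(-1127 - \frac{1781}{4}\right) = \frac{324}{91} - - \frac{6289}{4} = \frac{324}{91} + \frac{6289}{4} = \frac{573595}{364}$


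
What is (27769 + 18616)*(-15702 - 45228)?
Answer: -2826238050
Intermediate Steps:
(27769 + 18616)*(-15702 - 45228) = 46385*(-60930) = -2826238050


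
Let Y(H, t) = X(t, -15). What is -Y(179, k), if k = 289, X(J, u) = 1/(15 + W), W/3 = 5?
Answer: -1/30 ≈ -0.033333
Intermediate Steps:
W = 15 (W = 3*5 = 15)
X(J, u) = 1/30 (X(J, u) = 1/(15 + 15) = 1/30)
Y(H, t) = 1/30
-Y(179, k) = -1*1/30 = -1/30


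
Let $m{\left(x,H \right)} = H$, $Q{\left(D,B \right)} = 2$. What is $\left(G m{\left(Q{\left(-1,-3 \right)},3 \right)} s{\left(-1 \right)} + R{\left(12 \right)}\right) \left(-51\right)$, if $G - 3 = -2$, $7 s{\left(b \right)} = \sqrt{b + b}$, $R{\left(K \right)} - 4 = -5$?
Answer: $51 - \frac{153 i \sqrt{2}}{7} \approx 51.0 - 30.911 i$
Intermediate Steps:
$R{\left(K \right)} = -1$ ($R{\left(K \right)} = 4 - 5 = -1$)
$s{\left(b \right)} = \frac{\sqrt{2} \sqrt{b}}{7}$ ($s{\left(b \right)} = \frac{\sqrt{b + b}}{7} = \frac{\sqrt{2 b}}{7} = \frac{\sqrt{2} \sqrt{b}}{7}$)
$G = 1$ ($G = 3 - 2 = 1$)
$\left(G m{\left(Q{\left(-1,-3 \right)},3 \right)} s{\left(-1 \right)} + R{\left(12 \right)}\right) \left(-51\right) = \left(1 \cdot 3 \frac{\sqrt{2} \sqrt{-1}}{7} - 1\right) \left(-51\right) = \left(3 \frac{\sqrt{2} i}{7} - 1\right) \left(-51\right) = \left(3 \frac{i \sqrt{2}}{7} - 1\right) \left(-51\right) = \left(\frac{3 i \sqrt{2}}{7} - 1\right) \left(-51\right) = \left(-1 + \frac{3 i \sqrt{2}}{7}\right) \left(-51\right) = 51 - \frac{153 i \sqrt{2}}{7}$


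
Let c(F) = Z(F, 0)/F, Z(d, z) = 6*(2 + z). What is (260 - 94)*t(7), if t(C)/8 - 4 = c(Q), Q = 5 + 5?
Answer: 34528/5 ≈ 6905.6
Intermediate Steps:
Z(d, z) = 12 + 6*z
Q = 10
c(F) = 12/F (c(F) = (12 + 6*0)/F = (12 + 0)/F = 12/F)
t(C) = 208/5 (t(C) = 32 + 8*(12/10) = 32 + 8*(12*(⅒)) = 32 + 8*(6/5) = 32 + 48/5 = 208/5)
(260 - 94)*t(7) = (260 - 94)*(208/5) = 166*(208/5) = 34528/5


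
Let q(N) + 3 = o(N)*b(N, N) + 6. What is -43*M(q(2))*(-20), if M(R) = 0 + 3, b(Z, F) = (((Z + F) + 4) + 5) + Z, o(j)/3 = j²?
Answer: 2580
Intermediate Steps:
o(j) = 3*j²
b(Z, F) = 9 + F + 2*Z (b(Z, F) = (((F + Z) + 4) + 5) + Z = ((4 + F + Z) + 5) + Z = (9 + F + Z) + Z = 9 + F + 2*Z)
q(N) = 3 + 3*N²*(9 + 3*N) (q(N) = -3 + ((3*N²)*(9 + N + 2*N) + 6) = -3 + ((3*N²)*(9 + 3*N) + 6) = -3 + (3*N²*(9 + 3*N) + 6) = -3 + (6 + 3*N²*(9 + 3*N)) = 3 + 3*N²*(9 + 3*N))
M(R) = 3
-43*M(q(2))*(-20) = -43*3*(-20) = -129*(-20) = 2580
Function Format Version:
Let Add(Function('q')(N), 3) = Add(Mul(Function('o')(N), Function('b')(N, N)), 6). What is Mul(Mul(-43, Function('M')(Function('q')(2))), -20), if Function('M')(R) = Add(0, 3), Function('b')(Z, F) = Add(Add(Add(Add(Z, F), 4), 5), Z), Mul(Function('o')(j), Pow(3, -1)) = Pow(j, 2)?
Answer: 2580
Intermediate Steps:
Function('o')(j) = Mul(3, Pow(j, 2))
Function('b')(Z, F) = Add(9, F, Mul(2, Z)) (Function('b')(Z, F) = Add(Add(Add(Add(F, Z), 4), 5), Z) = Add(Add(Add(4, F, Z), 5), Z) = Add(Add(9, F, Z), Z) = Add(9, F, Mul(2, Z)))
Function('q')(N) = Add(3, Mul(3, Pow(N, 2), Add(9, Mul(3, N)))) (Function('q')(N) = Add(-3, Add(Mul(Mul(3, Pow(N, 2)), Add(9, N, Mul(2, N))), 6)) = Add(-3, Add(Mul(Mul(3, Pow(N, 2)), Add(9, Mul(3, N))), 6)) = Add(-3, Add(Mul(3, Pow(N, 2), Add(9, Mul(3, N))), 6)) = Add(-3, Add(6, Mul(3, Pow(N, 2), Add(9, Mul(3, N))))) = Add(3, Mul(3, Pow(N, 2), Add(9, Mul(3, N)))))
Function('M')(R) = 3
Mul(Mul(-43, Function('M')(Function('q')(2))), -20) = Mul(Mul(-43, 3), -20) = Mul(-129, -20) = 2580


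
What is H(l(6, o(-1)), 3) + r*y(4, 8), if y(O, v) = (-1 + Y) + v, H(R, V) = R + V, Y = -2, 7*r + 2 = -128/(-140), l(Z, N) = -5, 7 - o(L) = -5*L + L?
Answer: -136/49 ≈ -2.7755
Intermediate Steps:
o(L) = 7 + 4*L (o(L) = 7 - (-5*L + L) = 7 - (-4)*L = 7 + 4*L)
r = -38/245 (r = -2/7 + (-128/(-140))/7 = -2/7 + (-128*(-1/140))/7 = -2/7 + (1/7)*(32/35) = -2/7 + 32/245 = -38/245 ≈ -0.15510)
y(O, v) = -3 + v (y(O, v) = (-1 - 2) + v = -3 + v)
H(l(6, o(-1)), 3) + r*y(4, 8) = (-5 + 3) - 38*(-3 + 8)/245 = -2 - 38/245*5 = -2 - 38/49 = -136/49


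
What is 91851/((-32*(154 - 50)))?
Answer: -91851/3328 ≈ -27.599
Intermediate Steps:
91851/((-32*(154 - 50))) = 91851/((-32*104)) = 91851/(-3328) = 91851*(-1/3328) = -91851/3328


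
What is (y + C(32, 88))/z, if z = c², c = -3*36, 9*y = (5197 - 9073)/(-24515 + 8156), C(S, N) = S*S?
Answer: 661265/7532028 ≈ 0.087794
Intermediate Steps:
C(S, N) = S²
y = 68/2583 (y = ((5197 - 9073)/(-24515 + 8156))/9 = (-3876/(-16359))/9 = (-3876*(-1/16359))/9 = (⅑)*(68/287) = 68/2583 ≈ 0.026326)
c = -108
z = 11664 (z = (-108)² = 11664)
(y + C(32, 88))/z = (68/2583 + 32²)/11664 = (68/2583 + 1024)*(1/11664) = (2645060/2583)*(1/11664) = 661265/7532028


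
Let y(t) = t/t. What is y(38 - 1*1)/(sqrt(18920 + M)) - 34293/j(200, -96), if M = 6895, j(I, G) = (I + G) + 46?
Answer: -11431/50 + sqrt(25815)/25815 ≈ -228.61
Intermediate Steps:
y(t) = 1
j(I, G) = 46 + G + I (j(I, G) = (G + I) + 46 = 46 + G + I)
y(38 - 1*1)/(sqrt(18920 + M)) - 34293/j(200, -96) = 1/sqrt(18920 + 6895) - 34293/(46 - 96 + 200) = 1/sqrt(25815) - 34293/150 = 1*(sqrt(25815)/25815) - 34293*1/150 = sqrt(25815)/25815 - 11431/50 = -11431/50 + sqrt(25815)/25815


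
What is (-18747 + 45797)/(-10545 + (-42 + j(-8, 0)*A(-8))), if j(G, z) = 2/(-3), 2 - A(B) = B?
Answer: -81150/31781 ≈ -2.5534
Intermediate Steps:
A(B) = 2 - B
j(G, z) = -2/3 (j(G, z) = 2*(-1/3) = -2/3)
(-18747 + 45797)/(-10545 + (-42 + j(-8, 0)*A(-8))) = (-18747 + 45797)/(-10545 + (-42 - 2*(2 - 1*(-8))/3)) = 27050/(-10545 + (-42 - 2*(2 + 8)/3)) = 27050/(-10545 + (-42 - 2/3*10)) = 27050/(-10545 + (-42 - 20/3)) = 27050/(-10545 - 146/3) = 27050/(-31781/3) = 27050*(-3/31781) = -81150/31781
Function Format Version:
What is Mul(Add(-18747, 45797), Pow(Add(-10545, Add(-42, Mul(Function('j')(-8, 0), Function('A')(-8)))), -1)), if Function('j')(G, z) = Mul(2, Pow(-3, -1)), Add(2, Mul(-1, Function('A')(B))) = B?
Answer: Rational(-81150, 31781) ≈ -2.5534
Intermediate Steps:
Function('A')(B) = Add(2, Mul(-1, B))
Function('j')(G, z) = Rational(-2, 3) (Function('j')(G, z) = Mul(2, Rational(-1, 3)) = Rational(-2, 3))
Mul(Add(-18747, 45797), Pow(Add(-10545, Add(-42, Mul(Function('j')(-8, 0), Function('A')(-8)))), -1)) = Mul(Add(-18747, 45797), Pow(Add(-10545, Add(-42, Mul(Rational(-2, 3), Add(2, Mul(-1, -8))))), -1)) = Mul(27050, Pow(Add(-10545, Add(-42, Mul(Rational(-2, 3), Add(2, 8)))), -1)) = Mul(27050, Pow(Add(-10545, Add(-42, Mul(Rational(-2, 3), 10))), -1)) = Mul(27050, Pow(Add(-10545, Add(-42, Rational(-20, 3))), -1)) = Mul(27050, Pow(Add(-10545, Rational(-146, 3)), -1)) = Mul(27050, Pow(Rational(-31781, 3), -1)) = Mul(27050, Rational(-3, 31781)) = Rational(-81150, 31781)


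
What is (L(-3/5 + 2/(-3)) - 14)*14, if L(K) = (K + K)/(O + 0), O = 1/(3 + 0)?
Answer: -1512/5 ≈ -302.40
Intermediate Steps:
O = ⅓ (O = 1/3 = ⅓ ≈ 0.33333)
L(K) = 6*K (L(K) = (K + K)/(⅓ + 0) = (2*K)/(⅓) = (2*K)*3 = 6*K)
(L(-3/5 + 2/(-3)) - 14)*14 = (6*(-3/5 + 2/(-3)) - 14)*14 = (6*(-3*⅕ + 2*(-⅓)) - 14)*14 = (6*(-⅗ - ⅔) - 14)*14 = (6*(-19/15) - 14)*14 = (-38/5 - 14)*14 = -108/5*14 = -1512/5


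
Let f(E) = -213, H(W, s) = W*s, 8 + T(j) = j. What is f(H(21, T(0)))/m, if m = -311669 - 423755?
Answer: 213/735424 ≈ 0.00028963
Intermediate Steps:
T(j) = -8 + j
m = -735424
f(H(21, T(0)))/m = -213/(-735424) = -213*(-1/735424) = 213/735424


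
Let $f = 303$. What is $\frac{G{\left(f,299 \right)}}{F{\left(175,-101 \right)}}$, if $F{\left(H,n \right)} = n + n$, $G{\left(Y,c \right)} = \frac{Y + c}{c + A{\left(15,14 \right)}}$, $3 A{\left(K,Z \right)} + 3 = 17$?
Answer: $- \frac{903}{92011} \approx -0.009814$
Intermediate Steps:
$A{\left(K,Z \right)} = \frac{14}{3}$ ($A{\left(K,Z \right)} = -1 + \frac{1}{3} \cdot 17 = -1 + \frac{17}{3} = \frac{14}{3}$)
$G{\left(Y,c \right)} = \frac{Y + c}{\frac{14}{3} + c}$ ($G{\left(Y,c \right)} = \frac{Y + c}{c + \frac{14}{3}} = \frac{Y + c}{\frac{14}{3} + c}$)
$F{\left(H,n \right)} = 2 n$
$\frac{G{\left(f,299 \right)}}{F{\left(175,-101 \right)}} = \frac{3 \frac{1}{14 + 3 \cdot 299} \left(303 + 299\right)}{2 \left(-101\right)} = \frac{3 \frac{1}{14 + 897} \cdot 602}{-202} = 3 \cdot \frac{1}{911} \cdot 602 \left(- \frac{1}{202}\right) = \frac{1806}{911} \left(- \frac{1}{202}\right) = - \frac{903}{92011}$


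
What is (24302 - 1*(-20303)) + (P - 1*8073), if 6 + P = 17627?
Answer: 54153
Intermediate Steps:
P = 17621 (P = -6 + 17627 = 17621)
(24302 - 1*(-20303)) + (P - 1*8073) = (24302 - 1*(-20303)) + (17621 - 1*8073) = (24302 + 20303) + (17621 - 8073) = 44605 + 9548 = 54153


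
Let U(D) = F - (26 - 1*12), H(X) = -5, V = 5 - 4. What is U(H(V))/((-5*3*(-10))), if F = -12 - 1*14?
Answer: -4/15 ≈ -0.26667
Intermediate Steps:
V = 1
F = -26 (F = -12 - 14 = -26)
U(D) = -40 (U(D) = -26 - (26 - 1*12) = -26 - (26 - 12) = -26 - 1*14 = -26 - 14 = -40)
U(H(V))/((-5*3*(-10))) = -40/(-5*3*(-10)) = -40/((-15*(-10))) = -40/150 = -40*1/150 = -4/15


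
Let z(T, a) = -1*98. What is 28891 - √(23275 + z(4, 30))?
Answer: 28891 - 7*√473 ≈ 28739.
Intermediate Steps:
z(T, a) = -98
28891 - √(23275 + z(4, 30)) = 28891 - √(23275 - 98) = 28891 - √23177 = 28891 - 7*√473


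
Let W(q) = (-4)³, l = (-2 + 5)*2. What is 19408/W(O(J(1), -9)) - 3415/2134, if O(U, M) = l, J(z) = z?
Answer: -1301101/4268 ≈ -304.85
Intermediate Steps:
l = 6 (l = 3*2 = 6)
O(U, M) = 6
W(q) = -64
19408/W(O(J(1), -9)) - 3415/2134 = 19408/(-64) - 3415/2134 = 19408*(-1/64) - 3415*1/2134 = -1213/4 - 3415/2134 = -1301101/4268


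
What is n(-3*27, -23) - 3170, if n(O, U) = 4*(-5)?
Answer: -3190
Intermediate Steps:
n(O, U) = -20
n(-3*27, -23) - 3170 = -20 - 3170 = -3190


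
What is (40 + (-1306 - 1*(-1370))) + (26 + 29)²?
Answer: 3129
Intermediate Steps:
(40 + (-1306 - 1*(-1370))) + (26 + 29)² = (40 + (-1306 + 1370)) + 55² = (40 + 64) + 3025 = 104 + 3025 = 3129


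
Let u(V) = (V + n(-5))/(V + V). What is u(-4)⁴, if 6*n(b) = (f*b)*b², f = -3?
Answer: 187388721/65536 ≈ 2859.3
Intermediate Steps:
n(b) = -b³/2 (n(b) = ((-3*b)*b²)/6 = (-3*b³)/6 = -b³/2)
u(V) = (125/2 + V)/(2*V) (u(V) = (V - ½*(-5)³)/(V + V) = (V - ½*(-125))/((2*V)) = (V + 125/2)*(1/(2*V)) = (125/2 + V)*(1/(2*V)) = (125/2 + V)/(2*V))
u(-4)⁴ = ((¼)*(125 + 2*(-4))/(-4))⁴ = ((¼)*(-¼)*(125 - 8))⁴ = ((¼)*(-¼)*117)⁴ = (-117/16)⁴ = 187388721/65536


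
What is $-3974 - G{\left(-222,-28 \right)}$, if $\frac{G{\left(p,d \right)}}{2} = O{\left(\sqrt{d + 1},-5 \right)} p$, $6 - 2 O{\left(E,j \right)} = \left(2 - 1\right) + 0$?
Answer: $-2864$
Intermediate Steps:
$O{\left(E,j \right)} = \frac{5}{2}$ ($O{\left(E,j \right)} = 3 - \frac{\left(2 - 1\right) + 0}{2} = 3 - \frac{1 + 0}{2} = 3 - \frac{1}{2} = \frac{5}{2}$)
$G{\left(p,d \right)} = 5 p$ ($G{\left(p,d \right)} = 2 \frac{5 p}{2} = 5 p$)
$-3974 - G{\left(-222,-28 \right)} = -3974 - 5 \left(-222\right) = -3974 - -1110 = -3974 + 1110 = -2864$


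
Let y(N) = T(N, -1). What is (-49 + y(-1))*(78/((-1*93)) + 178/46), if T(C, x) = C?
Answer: -108050/713 ≈ -151.54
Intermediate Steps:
y(N) = N
(-49 + y(-1))*(78/((-1*93)) + 178/46) = (-49 - 1)*(78/((-1*93)) + 178/46) = -50*(78/(-93) + 178*(1/46)) = -50*(78*(-1/93) + 89/23) = -50*(-26/31 + 89/23) = -50*2161/713 = -108050/713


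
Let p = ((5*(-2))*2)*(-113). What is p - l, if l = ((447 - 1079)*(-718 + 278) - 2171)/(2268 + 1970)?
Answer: 9301971/4238 ≈ 2194.9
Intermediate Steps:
l = 275909/4238 (l = (-632*(-440) - 2171)/4238 = (278080 - 2171)*(1/4238) = 275909*(1/4238) = 275909/4238 ≈ 65.104)
p = 2260 (p = -10*2*(-113) = -20*(-113) = 2260)
p - l = 2260 - 1*275909/4238 = 2260 - 275909/4238 = 9301971/4238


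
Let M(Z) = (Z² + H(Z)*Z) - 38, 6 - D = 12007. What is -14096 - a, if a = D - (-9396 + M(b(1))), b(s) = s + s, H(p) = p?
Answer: -11521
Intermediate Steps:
D = -12001 (D = 6 - 1*12007 = 6 - 12007 = -12001)
b(s) = 2*s
M(Z) = -38 + 2*Z² (M(Z) = (Z² + Z*Z) - 38 = (Z² + Z²) - 38 = 2*Z² - 38 = -38 + 2*Z²)
a = -2575 (a = -12001 - (-9396 + (-38 + 2*(2*1)²)) = -12001 - (-9396 + (-38 + 2*2²)) = -12001 - (-9396 + (-38 + 2*4)) = -12001 - (-9396 + (-38 + 8)) = -12001 - (-9396 - 30) = -12001 - 1*(-9426) = -12001 + 9426 = -2575)
-14096 - a = -14096 - 1*(-2575) = -14096 + 2575 = -11521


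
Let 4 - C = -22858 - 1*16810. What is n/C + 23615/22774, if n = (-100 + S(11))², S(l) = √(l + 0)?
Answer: 194140799/150581688 - 25*√11/4959 ≈ 1.2726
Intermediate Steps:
S(l) = √l
C = 39672 (C = 4 - (-22858 - 1*16810) = 4 - (-22858 - 16810) = 4 - 1*(-39668) = 4 + 39668 = 39672)
n = (-100 + √11)² ≈ 9347.7
n/C + 23615/22774 = (100 - √11)²/39672 + 23615/22774 = 23615/22774 + (100 - √11)²/39672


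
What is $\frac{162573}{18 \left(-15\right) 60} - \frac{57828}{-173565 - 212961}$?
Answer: $- \frac{3438993211}{347873400} \approx -9.8858$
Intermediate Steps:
$\frac{162573}{18 \left(-15\right) 60} - \frac{57828}{-173565 - 212961} = \frac{162573}{\left(-270\right) 60} - \frac{57828}{-173565 - 212961} = \frac{162573}{-16200} - \frac{57828}{-386526} = 162573 \left(- \frac{1}{16200}\right) - - \frac{9638}{64421} = - \frac{54191}{5400} + \frac{9638}{64421} = - \frac{3438993211}{347873400}$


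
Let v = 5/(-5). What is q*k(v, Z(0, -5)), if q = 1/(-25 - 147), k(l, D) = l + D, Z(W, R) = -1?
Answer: 1/86 ≈ 0.011628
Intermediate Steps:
v = -1 (v = 5*(-1/5) = -1)
k(l, D) = D + l
q = -1/172 (q = 1/(-172) = -1/172 ≈ -0.0058140)
q*k(v, Z(0, -5)) = -(-1 - 1)/172 = -1/172*(-2) = 1/86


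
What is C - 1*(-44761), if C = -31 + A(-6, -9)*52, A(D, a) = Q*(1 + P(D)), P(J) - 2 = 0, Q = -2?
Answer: 44418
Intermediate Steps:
P(J) = 2 (P(J) = 2 + 0 = 2)
A(D, a) = -6 (A(D, a) = -2*(1 + 2) = -2*3 = -6)
C = -343 (C = -31 - 6*52 = -31 - 312 = -343)
C - 1*(-44761) = -343 - 1*(-44761) = -343 + 44761 = 44418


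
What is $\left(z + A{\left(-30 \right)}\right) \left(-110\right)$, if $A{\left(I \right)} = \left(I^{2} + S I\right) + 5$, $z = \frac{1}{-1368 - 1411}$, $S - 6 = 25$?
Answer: $\frac{7642360}{2779} \approx 2750.0$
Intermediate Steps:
$S = 31$ ($S = 6 + 25 = 31$)
$z = - \frac{1}{2779}$ ($z = \frac{1}{-2779} = - \frac{1}{2779} \approx -0.00035984$)
$A{\left(I \right)} = 5 + I^{2} + 31 I$ ($A{\left(I \right)} = \left(I^{2} + 31 I\right) + 5 = 5 + I^{2} + 31 I$)
$\left(z + A{\left(-30 \right)}\right) \left(-110\right) = \left(- \frac{1}{2779} + \left(5 + \left(-30\right)^{2} + 31 \left(-30\right)\right)\right) \left(-110\right) = \left(- \frac{1}{2779} + \left(5 + 900 - 930\right)\right) \left(-110\right) = \left(- \frac{1}{2779} - 25\right) \left(-110\right) = \left(- \frac{69476}{2779}\right) \left(-110\right) = \frac{7642360}{2779}$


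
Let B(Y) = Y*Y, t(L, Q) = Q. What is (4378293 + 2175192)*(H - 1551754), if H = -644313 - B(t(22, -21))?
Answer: -14394782230380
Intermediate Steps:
B(Y) = Y²
H = -644754 (H = -644313 - 1*(-21)² = -644313 - 1*441 = -644313 - 441 = -644754)
(4378293 + 2175192)*(H - 1551754) = (4378293 + 2175192)*(-644754 - 1551754) = 6553485*(-2196508) = -14394782230380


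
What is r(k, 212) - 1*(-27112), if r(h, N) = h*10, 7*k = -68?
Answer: 189104/7 ≈ 27015.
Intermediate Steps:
k = -68/7 (k = (1/7)*(-68) = -68/7 ≈ -9.7143)
r(h, N) = 10*h
r(k, 212) - 1*(-27112) = 10*(-68/7) - 1*(-27112) = -680/7 + 27112 = 189104/7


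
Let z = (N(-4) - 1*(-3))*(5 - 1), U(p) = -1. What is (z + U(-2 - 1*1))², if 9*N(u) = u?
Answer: 6889/81 ≈ 85.049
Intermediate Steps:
N(u) = u/9
z = 92/9 (z = ((⅑)*(-4) - 1*(-3))*(5 - 1) = (-4/9 + 3)*4 = (23/9)*4 = 92/9 ≈ 10.222)
(z + U(-2 - 1*1))² = (92/9 - 1)² = (83/9)² = 6889/81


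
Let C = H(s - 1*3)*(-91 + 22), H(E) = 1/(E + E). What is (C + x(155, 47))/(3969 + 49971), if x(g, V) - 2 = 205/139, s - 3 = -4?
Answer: 897/3998752 ≈ 0.00022432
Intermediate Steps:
s = -1 (s = 3 - 4 = -1)
H(E) = 1/(2*E)
x(g, V) = 483/139 (x(g, V) = 2 + 205/139 = 483/139)
C = 69/8 (C = (1/(2*(-1 - 1*3)))*(-91 + 22) = (1/(2*(-1 - 3)))*(-69) = ((½)/(-4))*(-69) = ((½)*(-¼))*(-69) = -⅛*(-69) = 69/8 ≈ 8.6250)
(C + x(155, 47))/(3969 + 49971) = (69/8 + 483/139)/(3969 + 49971) = (13455/1112)/53940 = (13455/1112)*(1/53940) = 897/3998752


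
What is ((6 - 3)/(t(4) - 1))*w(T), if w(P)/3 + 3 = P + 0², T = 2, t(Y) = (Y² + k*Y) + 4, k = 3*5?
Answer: -9/79 ≈ -0.11392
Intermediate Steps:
k = 15
t(Y) = 4 + Y² + 15*Y (t(Y) = (Y² + 15*Y) + 4 = 4 + Y² + 15*Y)
w(P) = -9 + 3*P (w(P) = -9 + 3*(P + 0²) = -9 + 3*(P + 0) = -9 + 3*P)
((6 - 3)/(t(4) - 1))*w(T) = ((6 - 3)/((4 + 4² + 15*4) - 1))*(-9 + 3*2) = (3/((4 + 16 + 60) - 1))*(-9 + 6) = (3/(80 - 1))*(-3) = (3/79)*(-3) = -9/79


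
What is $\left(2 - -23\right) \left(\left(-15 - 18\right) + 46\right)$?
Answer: $325$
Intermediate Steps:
$\left(2 - -23\right) \left(\left(-15 - 18\right) + 46\right) = \left(2 + 23\right) \left(-33 + 46\right) = 25 \cdot 13 = 325$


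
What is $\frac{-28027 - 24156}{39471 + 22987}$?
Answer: $- \frac{52183}{62458} \approx -0.83549$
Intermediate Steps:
$\frac{-28027 - 24156}{39471 + 22987} = - \frac{52183}{62458}$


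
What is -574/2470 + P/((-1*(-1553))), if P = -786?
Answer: -1416421/1917955 ≈ -0.73851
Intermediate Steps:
-574/2470 + P/((-1*(-1553))) = -574/2470 - 786/((-1*(-1553))) = -574*1/2470 - 786/1553 = -287/1235 - 786*1/1553 = -287/1235 - 786/1553 = -1416421/1917955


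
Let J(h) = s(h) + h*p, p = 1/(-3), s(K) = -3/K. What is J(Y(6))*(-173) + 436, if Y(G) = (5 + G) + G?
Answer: 73790/51 ≈ 1446.9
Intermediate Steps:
Y(G) = 5 + 2*G
p = -1/3 ≈ -0.33333
J(h) = -3/h - h/3 (J(h) = -3/h + h*(-1/3) = -3/h - h/3)
J(Y(6))*(-173) + 436 = (-3/(5 + 2*6) - (5 + 2*6)/3)*(-173) + 436 = (-3/(5 + 12) - (5 + 12)/3)*(-173) + 436 = (-3/17 - 1/3*17)*(-173) + 436 = (-3*1/17 - 17/3)*(-173) + 436 = (-3/17 - 17/3)*(-173) + 436 = -298/51*(-173) + 436 = 51554/51 + 436 = 73790/51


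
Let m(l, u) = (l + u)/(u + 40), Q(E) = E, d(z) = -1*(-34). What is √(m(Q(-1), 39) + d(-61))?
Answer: 2*√53799/79 ≈ 5.8721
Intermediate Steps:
d(z) = 34
m(l, u) = (l + u)/(40 + u)
√(m(Q(-1), 39) + d(-61)) = √((-1 + 39)/(40 + 39) + 34) = √(38/79 + 34) = √(2724/79) = 2*√53799/79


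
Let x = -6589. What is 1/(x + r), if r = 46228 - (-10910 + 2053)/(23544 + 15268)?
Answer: 38812/1538477725 ≈ 2.5228e-5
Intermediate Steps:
r = 1794209993/38812 (r = 46228 - (-8857)/38812 = 46228 - 1*(-8857/38812) = 46228 + 8857/38812 = 1794209993/38812 ≈ 46228.)
1/(x + r) = 1/(-6589 + 1794209993/38812) = 1/(1538477725/38812) = 38812/1538477725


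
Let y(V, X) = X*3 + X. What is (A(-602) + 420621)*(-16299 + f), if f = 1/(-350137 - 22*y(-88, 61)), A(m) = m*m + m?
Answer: -4533653049918308/355505 ≈ -1.2753e+10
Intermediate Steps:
y(V, X) = 4*X (y(V, X) = 3*X + X = 4*X)
A(m) = m + m**2 (A(m) = m**2 + m = m + m**2)
f = -1/355505 (f = 1/(-350137 - 88*61) = 1/(-350137 - 22*244) = 1/(-350137 - 5368) = 1/(-355505) = -1/355505 ≈ -2.8129e-6)
(A(-602) + 420621)*(-16299 + f) = (-602*(1 - 602) + 420621)*(-16299 - 1/355505) = (-602*(-601) + 420621)*(-5794375996/355505) = (361802 + 420621)*(-5794375996/355505) = 782423*(-5794375996/355505) = -4533653049918308/355505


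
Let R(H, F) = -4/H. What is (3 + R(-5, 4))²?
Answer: 361/25 ≈ 14.440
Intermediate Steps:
(3 + R(-5, 4))² = (3 - 4/(-5))² = (3 - 4*(-⅕))² = (3 + ⅘)² = (19/5)² = 361/25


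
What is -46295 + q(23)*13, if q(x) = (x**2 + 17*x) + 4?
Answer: -34283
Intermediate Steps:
q(x) = 4 + x**2 + 17*x
-46295 + q(23)*13 = -46295 + (4 + 23**2 + 17*23)*13 = -46295 + (4 + 529 + 391)*13 = -46295 + 924*13 = -46295 + 12012 = -34283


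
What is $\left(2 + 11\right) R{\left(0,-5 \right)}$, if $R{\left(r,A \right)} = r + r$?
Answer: $0$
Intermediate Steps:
$R{\left(r,A \right)} = 2 r$
$\left(2 + 11\right) R{\left(0,-5 \right)} = \left(2 + 11\right) 2 \cdot 0 = 13 \cdot 0 = 0$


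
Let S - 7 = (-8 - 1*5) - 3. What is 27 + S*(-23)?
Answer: 234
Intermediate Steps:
S = -9 (S = 7 + ((-8 - 1*5) - 3) = 7 + ((-8 - 5) - 3) = 7 + (-13 - 3) = 7 - 16 = -9)
27 + S*(-23) = 27 - 9*(-23) = 27 + 207 = 234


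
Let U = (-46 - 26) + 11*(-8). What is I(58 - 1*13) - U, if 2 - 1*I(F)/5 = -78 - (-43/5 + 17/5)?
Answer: 534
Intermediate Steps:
I(F) = 374 (I(F) = 10 - 5*(-78 - (-43/5 + 17/5)) = 10 - 5*(-78 - 1*(-26/5)) = 10 - 5*(-78 + 26/5) = 10 - 5*(-364/5) = 10 + 364 = 374)
U = -160 (U = -72 - 88 = -160)
I(58 - 1*13) - U = 374 - 1*(-160) = 374 + 160 = 534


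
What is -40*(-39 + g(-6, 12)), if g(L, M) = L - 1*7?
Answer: 2080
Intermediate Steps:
g(L, M) = -7 + L (g(L, M) = L - 7 = -7 + L)
-40*(-39 + g(-6, 12)) = -40*(-39 + (-7 - 6)) = -40*(-39 - 13) = -40*(-52) = 2080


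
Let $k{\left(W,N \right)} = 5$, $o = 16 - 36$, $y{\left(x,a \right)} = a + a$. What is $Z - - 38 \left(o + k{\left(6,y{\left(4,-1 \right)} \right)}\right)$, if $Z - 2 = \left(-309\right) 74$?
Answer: $-23434$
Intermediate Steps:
$y{\left(x,a \right)} = 2 a$
$o = -20$ ($o = 16 - 36 = -20$)
$Z = -22864$ ($Z = 2 - 22866 = -22864$)
$Z - - 38 \left(o + k{\left(6,y{\left(4,-1 \right)} \right)}\right) = -22864 - - 38 \left(-20 + 5\right) = -22864 - \left(-38\right) \left(-15\right) = -22864 - 570 = -23434$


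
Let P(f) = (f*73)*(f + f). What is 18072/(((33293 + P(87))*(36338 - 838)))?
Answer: 4518/10103007125 ≈ 4.4719e-7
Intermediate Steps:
P(f) = 146*f² (P(f) = (73*f)*(2*f) = 146*f²)
18072/(((33293 + P(87))*(36338 - 838))) = 18072/(((33293 + 146*87²)*(36338 - 838))) = 18072/(((33293 + 146*7569)*35500)) = 18072/(((33293 + 1105074)*35500)) = 18072/((1138367*35500)) = 18072/40412028500 = 18072*(1/40412028500) = 4518/10103007125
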